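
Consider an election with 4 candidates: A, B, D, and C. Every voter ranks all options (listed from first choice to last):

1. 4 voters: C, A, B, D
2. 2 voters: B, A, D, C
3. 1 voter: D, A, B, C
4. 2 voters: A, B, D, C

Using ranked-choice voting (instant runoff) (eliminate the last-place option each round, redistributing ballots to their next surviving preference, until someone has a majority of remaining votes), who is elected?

A

Round 1: A 2, B 2, D 1, C 4. Eliminate D.
Round 2: A 3, B 2, C 4. Eliminate B.
Round 3: A 5, C 4. A has a majority.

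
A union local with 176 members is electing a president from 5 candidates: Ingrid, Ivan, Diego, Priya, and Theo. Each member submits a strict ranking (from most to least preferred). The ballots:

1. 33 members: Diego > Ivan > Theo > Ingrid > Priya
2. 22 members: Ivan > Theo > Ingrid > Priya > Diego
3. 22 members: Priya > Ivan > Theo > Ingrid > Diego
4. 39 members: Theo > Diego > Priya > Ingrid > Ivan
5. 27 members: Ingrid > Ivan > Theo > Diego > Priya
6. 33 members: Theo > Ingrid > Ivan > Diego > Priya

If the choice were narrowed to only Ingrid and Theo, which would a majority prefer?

Theo

Voters preferring Ingrid to Theo: 27; preferring Theo to Ingrid: 149.
Theo wins the head-to-head.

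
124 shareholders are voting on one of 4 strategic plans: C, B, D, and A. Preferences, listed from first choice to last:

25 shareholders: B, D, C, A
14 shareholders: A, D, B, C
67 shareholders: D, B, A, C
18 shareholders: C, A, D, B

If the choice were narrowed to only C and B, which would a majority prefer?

B

Voters preferring C to B: 18; preferring B to C: 106.
B wins the head-to-head.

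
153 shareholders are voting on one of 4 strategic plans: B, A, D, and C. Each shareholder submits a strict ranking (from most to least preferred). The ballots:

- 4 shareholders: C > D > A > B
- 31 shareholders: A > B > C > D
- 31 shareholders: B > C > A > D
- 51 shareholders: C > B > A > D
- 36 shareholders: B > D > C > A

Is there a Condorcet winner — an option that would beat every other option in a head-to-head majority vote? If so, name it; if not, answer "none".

B vs A: 118–35 for B.
B vs D: 149–4 for B.
B vs C: 98–55 for B.
B beats every other option head-to-head.

B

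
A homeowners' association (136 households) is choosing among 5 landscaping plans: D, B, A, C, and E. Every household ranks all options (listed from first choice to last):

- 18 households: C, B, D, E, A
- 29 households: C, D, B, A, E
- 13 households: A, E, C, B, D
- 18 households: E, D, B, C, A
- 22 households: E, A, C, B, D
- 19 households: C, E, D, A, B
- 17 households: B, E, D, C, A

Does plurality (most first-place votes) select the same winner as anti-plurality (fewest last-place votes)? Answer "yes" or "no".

Plurality — first-place votes: D 0, B 17, A 13, C 66, E 40. Winner: C.
Anti-plurality — last-place votes: D 35, B 19, A 53, C 0, E 29. Winner: C.
The two methods agree.

yes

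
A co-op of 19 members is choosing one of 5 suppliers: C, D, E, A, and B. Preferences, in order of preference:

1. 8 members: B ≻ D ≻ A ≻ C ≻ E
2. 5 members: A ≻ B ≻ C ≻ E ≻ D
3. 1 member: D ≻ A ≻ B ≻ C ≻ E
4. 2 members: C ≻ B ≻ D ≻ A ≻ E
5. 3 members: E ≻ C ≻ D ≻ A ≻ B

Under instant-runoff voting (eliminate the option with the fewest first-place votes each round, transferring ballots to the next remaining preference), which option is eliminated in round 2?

C

Round 1: C 2, D 1, E 3, A 5, B 8. Eliminate D.
Round 2: C 2, E 3, A 6, B 8. Eliminate C.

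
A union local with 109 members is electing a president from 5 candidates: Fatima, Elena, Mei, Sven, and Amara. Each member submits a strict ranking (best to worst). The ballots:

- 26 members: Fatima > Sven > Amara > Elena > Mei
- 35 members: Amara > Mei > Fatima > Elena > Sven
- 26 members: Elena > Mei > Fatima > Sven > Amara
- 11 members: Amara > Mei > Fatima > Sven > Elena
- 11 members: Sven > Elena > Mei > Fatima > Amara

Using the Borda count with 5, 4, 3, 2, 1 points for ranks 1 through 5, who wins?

Fatima: 26·5 + 35·3 + 26·3 + 11·3 + 11·2 = 368
Elena: 26·2 + 35·2 + 26·5 + 11·1 + 11·4 = 307
Mei: 26·1 + 35·4 + 26·4 + 11·4 + 11·3 = 347
Sven: 26·4 + 35·1 + 26·2 + 11·2 + 11·5 = 268
Amara: 26·3 + 35·5 + 26·1 + 11·5 + 11·1 = 345
Fatima has the highest Borda score (368).

Fatima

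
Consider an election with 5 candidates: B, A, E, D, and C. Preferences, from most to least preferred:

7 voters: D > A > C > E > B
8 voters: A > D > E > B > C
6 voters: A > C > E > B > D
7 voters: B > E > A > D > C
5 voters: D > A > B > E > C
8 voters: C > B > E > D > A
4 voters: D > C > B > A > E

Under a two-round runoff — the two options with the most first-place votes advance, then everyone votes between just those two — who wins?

D

Round 1 first-place votes: B 7, A 14, E 0, D 16, C 8.
D and A advance.
Runoff: D is preferred to A by 24 voters; A by 21.
D wins the runoff.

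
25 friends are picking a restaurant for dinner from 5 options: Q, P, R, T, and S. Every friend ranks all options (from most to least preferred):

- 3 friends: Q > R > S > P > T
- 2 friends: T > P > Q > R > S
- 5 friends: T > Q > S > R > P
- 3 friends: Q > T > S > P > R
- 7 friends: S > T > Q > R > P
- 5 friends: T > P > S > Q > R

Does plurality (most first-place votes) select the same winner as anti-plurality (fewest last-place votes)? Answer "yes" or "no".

no

Plurality — first-place votes: Q 6, P 0, R 0, T 12, S 7. Winner: T.
Anti-plurality — last-place votes: Q 0, P 12, R 8, T 3, S 2. Winner: Q.
The two methods disagree.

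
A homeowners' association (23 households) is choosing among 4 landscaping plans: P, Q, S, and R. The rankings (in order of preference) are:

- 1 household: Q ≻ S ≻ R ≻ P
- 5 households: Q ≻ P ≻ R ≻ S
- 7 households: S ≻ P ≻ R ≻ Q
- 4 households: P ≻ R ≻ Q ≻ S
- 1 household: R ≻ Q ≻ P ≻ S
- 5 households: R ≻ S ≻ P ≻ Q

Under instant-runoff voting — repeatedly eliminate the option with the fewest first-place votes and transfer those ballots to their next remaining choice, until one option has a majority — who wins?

Round 1: P 4, Q 6, S 7, R 6. Eliminate P.
Round 2: Q 6, S 7, R 10. Eliminate Q.
Round 3: S 8, R 15. R has a majority.

R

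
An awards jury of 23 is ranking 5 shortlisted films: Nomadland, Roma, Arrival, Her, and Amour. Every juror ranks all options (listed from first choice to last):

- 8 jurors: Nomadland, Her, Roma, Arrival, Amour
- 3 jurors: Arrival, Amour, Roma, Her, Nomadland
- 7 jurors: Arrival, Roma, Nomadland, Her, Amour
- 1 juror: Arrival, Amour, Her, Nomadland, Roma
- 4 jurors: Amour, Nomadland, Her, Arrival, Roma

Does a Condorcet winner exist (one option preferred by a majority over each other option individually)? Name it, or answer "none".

Nomadland

Nomadland vs Roma: 13–10 for Nomadland.
Nomadland vs Arrival: 12–11 for Nomadland.
Nomadland vs Her: 19–4 for Nomadland.
Nomadland vs Amour: 15–8 for Nomadland.
Nomadland beats every other option head-to-head.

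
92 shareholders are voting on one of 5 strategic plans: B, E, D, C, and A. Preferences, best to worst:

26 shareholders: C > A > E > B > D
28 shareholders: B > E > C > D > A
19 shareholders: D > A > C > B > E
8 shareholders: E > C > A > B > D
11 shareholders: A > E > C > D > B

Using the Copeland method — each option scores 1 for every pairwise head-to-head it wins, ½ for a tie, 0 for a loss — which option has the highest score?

B: beats E and D; loses to C and A → score 2.
E: beats D and C; loses to B and A → score 2.
D: beats A; loses to B, E, and C → score 1.
C: beats B, D, and A; loses to E → score 3.
A: beats B and E; loses to D and C → score 2.
C has the best pairwise record.

C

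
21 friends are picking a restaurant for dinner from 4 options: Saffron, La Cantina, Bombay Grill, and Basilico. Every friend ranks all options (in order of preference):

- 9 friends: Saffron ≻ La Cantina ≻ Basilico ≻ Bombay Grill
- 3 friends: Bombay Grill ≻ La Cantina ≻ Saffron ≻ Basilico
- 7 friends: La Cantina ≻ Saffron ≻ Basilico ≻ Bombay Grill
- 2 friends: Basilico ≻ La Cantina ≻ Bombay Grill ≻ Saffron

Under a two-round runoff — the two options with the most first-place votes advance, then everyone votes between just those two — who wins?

Round 1 first-place votes: Saffron 9, La Cantina 7, Bombay Grill 3, Basilico 2.
Saffron and La Cantina advance.
Runoff: Saffron is preferred to La Cantina by 9 voters; La Cantina by 12.
La Cantina wins the runoff.

La Cantina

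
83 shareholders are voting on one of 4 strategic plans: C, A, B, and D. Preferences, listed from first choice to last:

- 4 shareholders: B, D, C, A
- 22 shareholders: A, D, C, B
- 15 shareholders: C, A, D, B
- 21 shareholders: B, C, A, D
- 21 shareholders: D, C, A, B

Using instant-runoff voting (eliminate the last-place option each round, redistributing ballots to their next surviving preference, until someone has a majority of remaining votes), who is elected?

A

Round 1: C 15, A 22, B 25, D 21. Eliminate C.
Round 2: A 37, B 25, D 21. Eliminate D.
Round 3: A 58, B 25. A has a majority.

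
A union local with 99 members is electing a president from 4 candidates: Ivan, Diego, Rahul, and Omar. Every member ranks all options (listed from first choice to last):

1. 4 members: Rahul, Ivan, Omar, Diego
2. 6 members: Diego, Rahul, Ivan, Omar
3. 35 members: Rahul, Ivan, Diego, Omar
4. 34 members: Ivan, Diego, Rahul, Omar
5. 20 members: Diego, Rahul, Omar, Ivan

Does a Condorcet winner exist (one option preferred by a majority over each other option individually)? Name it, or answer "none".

Checking pairwise contests:
Rahul beats Ivan 65–34.
Ivan beats Diego 73–26.
Diego beats Rahul 60–39.
Ivan beats Omar 79–20.
Every option loses at least one head-to-head, so there is no Condorcet winner.

none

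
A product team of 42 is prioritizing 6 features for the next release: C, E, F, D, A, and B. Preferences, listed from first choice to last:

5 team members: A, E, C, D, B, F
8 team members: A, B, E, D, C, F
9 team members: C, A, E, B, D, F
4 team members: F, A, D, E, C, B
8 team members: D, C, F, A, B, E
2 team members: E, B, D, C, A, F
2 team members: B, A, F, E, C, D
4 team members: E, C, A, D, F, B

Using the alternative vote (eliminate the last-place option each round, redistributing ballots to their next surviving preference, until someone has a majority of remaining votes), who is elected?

Round 1: C 9, E 6, F 4, D 8, A 13, B 2. Eliminate B.
Round 2: C 9, E 6, F 4, D 8, A 15. Eliminate F.
Round 3: C 9, E 6, D 8, A 19. Eliminate E.
Round 4: C 13, D 10, A 19. Eliminate D.
Round 5: C 23, A 19. C has a majority.

C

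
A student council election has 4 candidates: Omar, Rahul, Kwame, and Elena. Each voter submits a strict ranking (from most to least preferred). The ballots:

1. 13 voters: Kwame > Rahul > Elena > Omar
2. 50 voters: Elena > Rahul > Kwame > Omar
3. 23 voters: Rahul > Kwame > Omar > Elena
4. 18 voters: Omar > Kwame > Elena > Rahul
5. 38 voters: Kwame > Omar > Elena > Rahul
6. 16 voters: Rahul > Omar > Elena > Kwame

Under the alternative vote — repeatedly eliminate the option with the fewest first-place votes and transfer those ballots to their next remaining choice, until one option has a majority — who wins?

Kwame

Round 1: Omar 18, Rahul 39, Kwame 51, Elena 50. Eliminate Omar.
Round 2: Rahul 39, Kwame 69, Elena 50. Eliminate Rahul.
Round 3: Kwame 92, Elena 66. Kwame has a majority.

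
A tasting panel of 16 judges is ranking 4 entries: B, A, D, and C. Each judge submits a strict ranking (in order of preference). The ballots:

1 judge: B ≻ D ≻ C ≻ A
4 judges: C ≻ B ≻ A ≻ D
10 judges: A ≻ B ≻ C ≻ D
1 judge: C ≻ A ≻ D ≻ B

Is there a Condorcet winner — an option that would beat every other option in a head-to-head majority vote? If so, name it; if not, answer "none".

A

A vs B: 11–5 for A.
A vs D: 15–1 for A.
A vs C: 10–6 for A.
A beats every other option head-to-head.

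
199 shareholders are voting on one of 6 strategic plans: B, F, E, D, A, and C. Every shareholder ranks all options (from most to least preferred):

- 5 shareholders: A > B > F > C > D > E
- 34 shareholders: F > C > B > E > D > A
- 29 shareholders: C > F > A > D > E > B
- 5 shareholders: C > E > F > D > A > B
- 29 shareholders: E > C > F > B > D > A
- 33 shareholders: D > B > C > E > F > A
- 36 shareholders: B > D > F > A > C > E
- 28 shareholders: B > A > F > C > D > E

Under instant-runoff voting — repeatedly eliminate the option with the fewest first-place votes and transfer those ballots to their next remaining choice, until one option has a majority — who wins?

Round 1: B 64, F 34, E 29, D 33, A 5, C 34. Eliminate A.
Round 2: B 69, F 34, E 29, D 33, C 34. Eliminate E.
Round 3: B 69, F 34, D 33, C 63. Eliminate D.
Round 4: B 102, F 34, C 63. B has a majority.

B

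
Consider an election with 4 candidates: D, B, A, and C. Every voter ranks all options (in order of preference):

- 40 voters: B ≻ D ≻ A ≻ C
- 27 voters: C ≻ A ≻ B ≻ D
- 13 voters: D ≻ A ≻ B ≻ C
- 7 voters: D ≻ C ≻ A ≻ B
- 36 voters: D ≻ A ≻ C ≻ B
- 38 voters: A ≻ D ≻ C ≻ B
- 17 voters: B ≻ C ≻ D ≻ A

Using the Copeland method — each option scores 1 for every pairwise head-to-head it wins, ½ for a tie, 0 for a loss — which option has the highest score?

D

D: beats B, A, and C → score 3.
B: loses to D, A, and C → score 0.
A: beats B and C; loses to D → score 2.
C: beats B; loses to D and A → score 1.
D has the best pairwise record.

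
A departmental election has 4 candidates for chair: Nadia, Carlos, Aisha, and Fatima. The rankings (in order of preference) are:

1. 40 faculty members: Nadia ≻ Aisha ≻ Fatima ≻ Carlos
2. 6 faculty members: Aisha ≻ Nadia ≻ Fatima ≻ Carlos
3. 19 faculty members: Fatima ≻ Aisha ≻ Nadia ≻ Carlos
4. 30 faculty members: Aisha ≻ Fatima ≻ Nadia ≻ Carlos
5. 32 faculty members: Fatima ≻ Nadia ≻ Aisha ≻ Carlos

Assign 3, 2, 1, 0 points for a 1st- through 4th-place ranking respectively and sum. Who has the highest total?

Nadia: 40·3 + 6·2 + 19·1 + 30·1 + 32·2 = 245
Carlos: 40·0 + 6·0 + 19·0 + 30·0 + 32·0 = 0
Aisha: 40·2 + 6·3 + 19·2 + 30·3 + 32·1 = 258
Fatima: 40·1 + 6·1 + 19·3 + 30·2 + 32·3 = 259
Fatima has the highest Borda score (259).

Fatima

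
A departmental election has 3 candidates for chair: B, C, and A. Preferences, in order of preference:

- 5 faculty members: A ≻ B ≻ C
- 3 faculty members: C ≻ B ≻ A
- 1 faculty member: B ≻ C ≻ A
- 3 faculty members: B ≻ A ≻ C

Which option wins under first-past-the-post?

A

First-place votes: B 4, C 3, A 5.
A has the most first-place votes.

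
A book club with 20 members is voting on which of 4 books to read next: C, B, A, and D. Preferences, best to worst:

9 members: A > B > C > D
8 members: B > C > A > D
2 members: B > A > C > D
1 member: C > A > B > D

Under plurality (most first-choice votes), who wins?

First-place votes: C 1, B 10, A 9, D 0.
B has the most first-place votes.

B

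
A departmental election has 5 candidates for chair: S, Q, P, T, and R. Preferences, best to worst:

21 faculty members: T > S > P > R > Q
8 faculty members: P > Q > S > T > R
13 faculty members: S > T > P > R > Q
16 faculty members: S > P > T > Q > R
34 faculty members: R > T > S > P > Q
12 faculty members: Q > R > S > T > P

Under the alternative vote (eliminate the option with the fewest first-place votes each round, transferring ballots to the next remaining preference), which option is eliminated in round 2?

Q

Round 1: S 29, Q 12, P 8, T 21, R 34. Eliminate P.
Round 2: S 29, Q 20, T 21, R 34. Eliminate Q.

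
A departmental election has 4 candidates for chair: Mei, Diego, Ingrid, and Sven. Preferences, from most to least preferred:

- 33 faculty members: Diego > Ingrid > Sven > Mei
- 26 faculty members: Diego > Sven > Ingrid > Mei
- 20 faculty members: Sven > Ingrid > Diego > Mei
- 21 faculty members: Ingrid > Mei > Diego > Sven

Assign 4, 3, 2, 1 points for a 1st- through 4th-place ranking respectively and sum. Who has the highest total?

Mei: 33·1 + 26·1 + 20·1 + 21·3 = 142
Diego: 33·4 + 26·4 + 20·2 + 21·2 = 318
Ingrid: 33·3 + 26·2 + 20·3 + 21·4 = 295
Sven: 33·2 + 26·3 + 20·4 + 21·1 = 245
Diego has the highest Borda score (318).

Diego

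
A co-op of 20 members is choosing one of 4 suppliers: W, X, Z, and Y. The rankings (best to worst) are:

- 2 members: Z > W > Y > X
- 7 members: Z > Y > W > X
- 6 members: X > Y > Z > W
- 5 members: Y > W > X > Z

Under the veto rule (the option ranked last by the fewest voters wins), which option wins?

Y

Last-place votes: W 6, X 9, Z 5, Y 0.
Y is ranked last by the fewest voters, so Y wins.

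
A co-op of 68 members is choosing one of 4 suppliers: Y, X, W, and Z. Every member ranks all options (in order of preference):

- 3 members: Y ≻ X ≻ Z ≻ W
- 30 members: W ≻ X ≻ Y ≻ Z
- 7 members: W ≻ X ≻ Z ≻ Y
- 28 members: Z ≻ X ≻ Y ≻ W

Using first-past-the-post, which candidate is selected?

W

First-place votes: Y 3, X 0, W 37, Z 28.
W has the most first-place votes.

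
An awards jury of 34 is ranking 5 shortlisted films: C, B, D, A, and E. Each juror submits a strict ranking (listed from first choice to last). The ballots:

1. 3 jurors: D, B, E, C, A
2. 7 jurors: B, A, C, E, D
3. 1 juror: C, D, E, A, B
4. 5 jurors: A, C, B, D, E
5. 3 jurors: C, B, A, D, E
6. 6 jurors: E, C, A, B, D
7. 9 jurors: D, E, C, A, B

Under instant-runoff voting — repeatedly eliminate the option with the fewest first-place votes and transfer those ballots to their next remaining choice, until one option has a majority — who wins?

B

Round 1: C 4, B 7, D 12, A 5, E 6. Eliminate C.
Round 2: B 10, D 13, A 5, E 6. Eliminate A.
Round 3: B 15, D 13, E 6. Eliminate E.
Round 4: B 21, D 13. B has a majority.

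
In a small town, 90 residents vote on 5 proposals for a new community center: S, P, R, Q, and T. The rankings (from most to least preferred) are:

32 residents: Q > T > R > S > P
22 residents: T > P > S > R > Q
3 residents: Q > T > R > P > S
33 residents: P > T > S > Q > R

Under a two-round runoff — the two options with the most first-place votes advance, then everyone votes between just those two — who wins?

Round 1 first-place votes: S 0, P 33, R 0, Q 35, T 22.
Q and P advance.
Runoff: Q is preferred to P by 35 voters; P by 55.
P wins the runoff.

P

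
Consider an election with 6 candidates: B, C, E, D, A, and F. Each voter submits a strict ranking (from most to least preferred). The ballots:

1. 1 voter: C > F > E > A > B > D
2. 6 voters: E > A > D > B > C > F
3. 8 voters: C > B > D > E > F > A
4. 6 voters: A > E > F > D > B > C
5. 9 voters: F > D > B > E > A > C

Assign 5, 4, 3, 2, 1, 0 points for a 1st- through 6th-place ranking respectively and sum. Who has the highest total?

E

B: 1·1 + 6·2 + 8·4 + 6·1 + 9·3 = 78
C: 1·5 + 6·1 + 8·5 + 6·0 + 9·0 = 51
E: 1·3 + 6·5 + 8·2 + 6·4 + 9·2 = 91
D: 1·0 + 6·3 + 8·3 + 6·2 + 9·4 = 90
A: 1·2 + 6·4 + 8·0 + 6·5 + 9·1 = 65
F: 1·4 + 6·0 + 8·1 + 6·3 + 9·5 = 75
E has the highest Borda score (91).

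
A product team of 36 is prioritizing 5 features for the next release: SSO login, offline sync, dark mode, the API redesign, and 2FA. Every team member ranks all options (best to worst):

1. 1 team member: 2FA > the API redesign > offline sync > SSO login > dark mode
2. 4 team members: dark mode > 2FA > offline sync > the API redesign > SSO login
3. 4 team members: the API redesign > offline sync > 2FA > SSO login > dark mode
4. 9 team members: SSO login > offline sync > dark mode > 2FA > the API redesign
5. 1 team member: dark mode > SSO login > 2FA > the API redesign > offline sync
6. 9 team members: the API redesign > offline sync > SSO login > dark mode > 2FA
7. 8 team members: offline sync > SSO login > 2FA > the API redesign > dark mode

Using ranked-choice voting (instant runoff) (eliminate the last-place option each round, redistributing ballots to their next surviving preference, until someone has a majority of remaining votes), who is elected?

offline sync

Round 1: SSO login 9, offline sync 8, dark mode 5, the API redesign 13, 2FA 1. Eliminate 2FA.
Round 2: SSO login 9, offline sync 8, dark mode 5, the API redesign 14. Eliminate dark mode.
Round 3: SSO login 10, offline sync 12, the API redesign 14. Eliminate SSO login.
Round 4: offline sync 21, the API redesign 15. Offline sync has a majority.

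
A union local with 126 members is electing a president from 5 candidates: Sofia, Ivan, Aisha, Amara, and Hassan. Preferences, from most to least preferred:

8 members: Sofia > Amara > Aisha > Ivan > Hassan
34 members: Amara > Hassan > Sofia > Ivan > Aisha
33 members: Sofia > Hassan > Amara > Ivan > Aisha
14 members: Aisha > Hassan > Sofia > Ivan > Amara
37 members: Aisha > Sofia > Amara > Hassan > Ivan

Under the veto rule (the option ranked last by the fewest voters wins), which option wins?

Sofia

Last-place votes: Sofia 0, Ivan 37, Aisha 67, Amara 14, Hassan 8.
Sofia is ranked last by the fewest voters, so Sofia wins.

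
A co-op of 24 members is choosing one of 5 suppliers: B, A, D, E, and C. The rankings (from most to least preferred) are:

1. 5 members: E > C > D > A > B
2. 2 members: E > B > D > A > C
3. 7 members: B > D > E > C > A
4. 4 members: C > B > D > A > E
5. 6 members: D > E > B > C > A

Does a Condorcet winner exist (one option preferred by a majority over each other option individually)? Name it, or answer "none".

Checking pairwise contests:
E beats B 13–11.
B beats A 19–5.
B beats D 13–11.
D beats E 17–7.
B beats C 15–9.
Every option loses at least one head-to-head, so there is no Condorcet winner.

none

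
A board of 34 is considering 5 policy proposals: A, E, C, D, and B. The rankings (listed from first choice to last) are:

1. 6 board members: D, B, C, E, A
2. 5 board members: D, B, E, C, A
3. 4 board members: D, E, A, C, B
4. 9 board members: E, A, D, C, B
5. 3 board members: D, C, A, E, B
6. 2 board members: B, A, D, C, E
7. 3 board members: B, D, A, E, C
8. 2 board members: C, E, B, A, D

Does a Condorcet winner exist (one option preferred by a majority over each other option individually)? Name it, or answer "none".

D vs A: 21–13 for D.
D vs E: 23–11 for D.
D vs C: 32–2 for D.
D vs B: 27–7 for D.
D beats every other option head-to-head.

D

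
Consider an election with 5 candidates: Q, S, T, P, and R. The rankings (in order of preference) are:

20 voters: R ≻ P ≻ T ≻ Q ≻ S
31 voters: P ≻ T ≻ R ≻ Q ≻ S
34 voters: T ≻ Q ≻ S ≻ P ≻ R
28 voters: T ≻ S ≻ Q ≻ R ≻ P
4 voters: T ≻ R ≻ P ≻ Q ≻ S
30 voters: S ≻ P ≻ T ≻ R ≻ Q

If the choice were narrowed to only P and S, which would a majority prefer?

S

Voters preferring P to S: 55; preferring S to P: 92.
S wins the head-to-head.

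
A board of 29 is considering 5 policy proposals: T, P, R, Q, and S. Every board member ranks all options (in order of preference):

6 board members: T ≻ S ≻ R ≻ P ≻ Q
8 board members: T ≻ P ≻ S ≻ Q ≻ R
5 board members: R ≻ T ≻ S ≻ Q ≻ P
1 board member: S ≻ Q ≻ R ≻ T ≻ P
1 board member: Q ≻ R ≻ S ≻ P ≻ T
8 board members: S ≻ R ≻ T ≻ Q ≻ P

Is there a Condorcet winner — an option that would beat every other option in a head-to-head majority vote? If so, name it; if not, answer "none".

none

Checking pairwise contests:
R beats T 15–14.
T beats P 28–1.
S beats R 23–6.
T beats Q 27–2.
T beats S 19–10.
Every option loses at least one head-to-head, so there is no Condorcet winner.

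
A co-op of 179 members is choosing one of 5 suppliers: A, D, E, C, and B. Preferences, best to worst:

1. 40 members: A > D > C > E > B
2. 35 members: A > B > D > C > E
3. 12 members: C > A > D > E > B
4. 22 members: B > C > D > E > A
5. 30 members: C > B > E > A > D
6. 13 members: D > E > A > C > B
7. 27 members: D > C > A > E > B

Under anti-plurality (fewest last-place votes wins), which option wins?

C

Last-place votes: A 22, D 30, E 35, C 0, B 92.
C is ranked last by the fewest voters, so C wins.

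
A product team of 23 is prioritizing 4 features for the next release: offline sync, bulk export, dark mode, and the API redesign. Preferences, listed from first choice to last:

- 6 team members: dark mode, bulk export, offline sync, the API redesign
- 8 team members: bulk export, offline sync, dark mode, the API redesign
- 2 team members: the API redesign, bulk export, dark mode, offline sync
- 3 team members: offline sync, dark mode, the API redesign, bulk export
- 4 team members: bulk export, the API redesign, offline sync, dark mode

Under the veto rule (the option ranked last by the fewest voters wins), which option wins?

offline sync

Last-place votes: offline sync 2, bulk export 3, dark mode 4, the API redesign 14.
offline sync is ranked last by the fewest voters, so offline sync wins.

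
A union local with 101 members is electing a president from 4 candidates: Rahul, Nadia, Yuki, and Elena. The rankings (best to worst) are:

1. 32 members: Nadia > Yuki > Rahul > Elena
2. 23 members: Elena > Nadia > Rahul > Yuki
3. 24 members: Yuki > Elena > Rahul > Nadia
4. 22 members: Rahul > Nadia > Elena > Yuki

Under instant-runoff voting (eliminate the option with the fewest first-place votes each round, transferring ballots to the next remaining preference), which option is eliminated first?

Rahul

Round 1: Rahul 22, Nadia 32, Yuki 24, Elena 23. Eliminate Rahul.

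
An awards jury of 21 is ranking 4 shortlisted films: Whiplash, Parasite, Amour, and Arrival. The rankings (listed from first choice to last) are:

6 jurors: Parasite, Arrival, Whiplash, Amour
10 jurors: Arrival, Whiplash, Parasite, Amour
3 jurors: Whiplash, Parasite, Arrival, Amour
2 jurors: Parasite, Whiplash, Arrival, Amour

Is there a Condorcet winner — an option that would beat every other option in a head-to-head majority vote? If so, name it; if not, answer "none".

none

Checking pairwise contests:
Arrival beats Whiplash 16–5.
Whiplash beats Parasite 13–8.
Whiplash beats Amour 21–0.
Parasite beats Arrival 11–10.
Every option loses at least one head-to-head, so there is no Condorcet winner.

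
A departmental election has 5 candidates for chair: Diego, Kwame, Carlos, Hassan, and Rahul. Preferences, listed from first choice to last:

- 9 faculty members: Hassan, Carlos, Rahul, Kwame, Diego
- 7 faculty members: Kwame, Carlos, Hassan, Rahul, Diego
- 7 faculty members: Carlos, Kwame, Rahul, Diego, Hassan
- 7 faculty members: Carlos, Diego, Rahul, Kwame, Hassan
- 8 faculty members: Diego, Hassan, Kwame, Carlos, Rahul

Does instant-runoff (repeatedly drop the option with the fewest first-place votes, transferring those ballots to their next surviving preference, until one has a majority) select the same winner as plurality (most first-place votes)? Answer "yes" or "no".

yes

Instant-runoff — R1 Diego 8, Kwame 7, Carlos 14, Hassan 9, Rahul 0 (Rahul out); R2 Diego 8, Kwame 7, Carlos 14, Hassan 9 (Kwame out); R3 Diego 8, Carlos 21, Hassan 9 (Carlos winner). Winner: Carlos.
Plurality — first-place votes: Diego 8, Kwame 7, Carlos 14, Hassan 9, Rahul 0. Winner: Carlos.
The two methods agree.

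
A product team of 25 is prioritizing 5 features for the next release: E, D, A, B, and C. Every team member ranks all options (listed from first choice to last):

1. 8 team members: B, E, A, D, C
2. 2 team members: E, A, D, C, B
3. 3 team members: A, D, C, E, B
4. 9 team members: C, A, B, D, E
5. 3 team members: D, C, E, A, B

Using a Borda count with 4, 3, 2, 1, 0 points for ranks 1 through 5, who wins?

A

E: 8·3 + 2·4 + 3·1 + 9·0 + 3·2 = 41
D: 8·1 + 2·2 + 3·3 + 9·1 + 3·4 = 42
A: 8·2 + 2·3 + 3·4 + 9·3 + 3·1 = 64
B: 8·4 + 2·0 + 3·0 + 9·2 + 3·0 = 50
C: 8·0 + 2·1 + 3·2 + 9·4 + 3·3 = 53
A has the highest Borda score (64).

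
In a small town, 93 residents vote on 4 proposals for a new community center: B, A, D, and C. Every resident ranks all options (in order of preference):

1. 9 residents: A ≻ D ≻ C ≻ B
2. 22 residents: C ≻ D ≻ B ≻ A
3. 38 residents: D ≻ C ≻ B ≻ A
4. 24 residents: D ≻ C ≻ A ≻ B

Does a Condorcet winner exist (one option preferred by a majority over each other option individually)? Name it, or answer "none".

D

D vs B: 93–0 for D.
D vs A: 84–9 for D.
D vs C: 71–22 for D.
D beats every other option head-to-head.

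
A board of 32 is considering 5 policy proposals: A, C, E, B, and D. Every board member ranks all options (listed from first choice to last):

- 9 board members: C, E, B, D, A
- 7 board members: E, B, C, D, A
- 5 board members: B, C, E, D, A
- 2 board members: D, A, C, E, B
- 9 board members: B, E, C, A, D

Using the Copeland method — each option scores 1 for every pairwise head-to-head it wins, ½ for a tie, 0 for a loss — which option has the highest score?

A: loses to C, E, B, and D → score 0.
C: beats A and D; ties E; loses to B → score 2.5.
E: beats A, B, and D; ties C → score 3.5.
B: beats A, C, and D; loses to E → score 3.
D: beats A; loses to C, E, and B → score 1.
E has the best pairwise record.

E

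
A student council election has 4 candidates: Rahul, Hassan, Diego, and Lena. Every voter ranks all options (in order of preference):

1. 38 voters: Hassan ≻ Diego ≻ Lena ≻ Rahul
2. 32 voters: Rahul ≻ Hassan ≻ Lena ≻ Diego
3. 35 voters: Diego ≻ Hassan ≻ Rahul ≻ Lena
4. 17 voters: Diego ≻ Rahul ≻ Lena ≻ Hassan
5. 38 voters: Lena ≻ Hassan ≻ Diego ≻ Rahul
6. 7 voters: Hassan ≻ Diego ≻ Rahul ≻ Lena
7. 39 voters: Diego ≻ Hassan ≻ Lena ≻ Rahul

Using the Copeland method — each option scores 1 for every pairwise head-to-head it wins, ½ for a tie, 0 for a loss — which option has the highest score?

Rahul: loses to Hassan, Diego, and Lena → score 0.
Hassan: beats Rahul, Diego, and Lena → score 3.
Diego: beats Rahul and Lena; loses to Hassan → score 2.
Lena: beats Rahul; loses to Hassan and Diego → score 1.
Hassan has the best pairwise record.

Hassan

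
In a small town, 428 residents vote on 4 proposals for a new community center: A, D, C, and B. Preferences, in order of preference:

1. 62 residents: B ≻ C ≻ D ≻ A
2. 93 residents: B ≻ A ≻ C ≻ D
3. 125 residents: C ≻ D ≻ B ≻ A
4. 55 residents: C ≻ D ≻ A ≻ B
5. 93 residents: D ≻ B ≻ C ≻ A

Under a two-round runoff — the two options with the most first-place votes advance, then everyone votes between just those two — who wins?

Round 1 first-place votes: A 0, D 93, C 180, B 155.
C and B advance.
Runoff: C is preferred to B by 180 voters; B by 248.
B wins the runoff.

B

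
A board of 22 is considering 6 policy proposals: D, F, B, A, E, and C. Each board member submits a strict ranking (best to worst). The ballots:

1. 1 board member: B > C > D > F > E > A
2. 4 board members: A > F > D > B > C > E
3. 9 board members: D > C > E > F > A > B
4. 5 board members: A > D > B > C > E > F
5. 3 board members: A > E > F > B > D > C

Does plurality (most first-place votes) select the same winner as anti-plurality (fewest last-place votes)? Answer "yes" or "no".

Plurality — first-place votes: D 9, F 0, B 1, A 12, E 0, C 0. Winner: A.
Anti-plurality — last-place votes: D 0, F 5, B 9, A 1, E 4, C 3. Winner: D.
The two methods disagree.

no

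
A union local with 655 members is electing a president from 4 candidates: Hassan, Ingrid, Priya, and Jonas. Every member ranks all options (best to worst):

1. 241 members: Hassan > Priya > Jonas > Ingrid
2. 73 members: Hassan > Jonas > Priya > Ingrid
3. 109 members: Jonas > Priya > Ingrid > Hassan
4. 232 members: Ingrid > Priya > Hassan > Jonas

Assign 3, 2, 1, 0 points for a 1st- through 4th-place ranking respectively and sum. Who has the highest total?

Hassan: 241·3 + 73·3 + 109·0 + 232·1 = 1174
Ingrid: 241·0 + 73·0 + 109·1 + 232·3 = 805
Priya: 241·2 + 73·1 + 109·2 + 232·2 = 1237
Jonas: 241·1 + 73·2 + 109·3 + 232·0 = 714
Priya has the highest Borda score (1237).

Priya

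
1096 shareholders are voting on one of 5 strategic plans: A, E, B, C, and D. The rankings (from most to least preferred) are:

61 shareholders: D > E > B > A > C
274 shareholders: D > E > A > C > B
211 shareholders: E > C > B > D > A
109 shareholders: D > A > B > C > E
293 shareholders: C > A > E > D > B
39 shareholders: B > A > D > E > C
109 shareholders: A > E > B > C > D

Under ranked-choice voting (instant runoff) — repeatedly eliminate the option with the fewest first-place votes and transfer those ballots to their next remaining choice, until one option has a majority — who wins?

E

Round 1: A 109, E 211, B 39, C 293, D 444. Eliminate B.
Round 2: A 148, E 211, C 293, D 444. Eliminate A.
Round 3: E 320, C 293, D 483. Eliminate C.
Round 4: E 613, D 483. E has a majority.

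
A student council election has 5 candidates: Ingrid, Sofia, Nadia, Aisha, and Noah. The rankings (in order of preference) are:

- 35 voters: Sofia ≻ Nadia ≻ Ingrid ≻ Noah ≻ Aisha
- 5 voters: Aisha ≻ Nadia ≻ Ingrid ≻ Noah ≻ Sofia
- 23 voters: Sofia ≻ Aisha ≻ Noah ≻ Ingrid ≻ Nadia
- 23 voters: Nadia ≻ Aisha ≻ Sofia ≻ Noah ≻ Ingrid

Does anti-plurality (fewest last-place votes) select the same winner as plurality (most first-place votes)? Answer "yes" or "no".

Anti-plurality — last-place votes: Ingrid 23, Sofia 5, Nadia 23, Aisha 35, Noah 0. Winner: Noah.
Plurality — first-place votes: Ingrid 0, Sofia 58, Nadia 23, Aisha 5, Noah 0. Winner: Sofia.
The two methods disagree.

no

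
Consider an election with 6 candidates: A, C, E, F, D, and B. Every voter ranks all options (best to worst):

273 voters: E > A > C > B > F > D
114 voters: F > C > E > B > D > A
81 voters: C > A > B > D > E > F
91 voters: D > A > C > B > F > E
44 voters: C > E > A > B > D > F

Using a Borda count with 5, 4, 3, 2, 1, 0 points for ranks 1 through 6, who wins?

C

A: 273·4 + 114·0 + 81·4 + 91·4 + 44·3 = 1912
C: 273·3 + 114·4 + 81·5 + 91·3 + 44·5 = 2173
E: 273·5 + 114·3 + 81·1 + 91·0 + 44·4 = 1964
F: 273·1 + 114·5 + 81·0 + 91·1 + 44·0 = 934
D: 273·0 + 114·1 + 81·2 + 91·5 + 44·1 = 775
B: 273·2 + 114·2 + 81·3 + 91·2 + 44·2 = 1287
C has the highest Borda score (2173).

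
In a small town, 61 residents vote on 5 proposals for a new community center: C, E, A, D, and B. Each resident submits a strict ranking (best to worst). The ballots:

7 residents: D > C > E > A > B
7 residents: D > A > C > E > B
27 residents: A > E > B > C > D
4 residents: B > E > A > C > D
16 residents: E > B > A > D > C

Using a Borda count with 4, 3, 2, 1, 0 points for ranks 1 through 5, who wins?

E

C: 7·3 + 7·2 + 27·1 + 4·1 + 16·0 = 66
E: 7·2 + 7·1 + 27·3 + 4·3 + 16·4 = 178
A: 7·1 + 7·3 + 27·4 + 4·2 + 16·2 = 176
D: 7·4 + 7·4 + 27·0 + 4·0 + 16·1 = 72
B: 7·0 + 7·0 + 27·2 + 4·4 + 16·3 = 118
E has the highest Borda score (178).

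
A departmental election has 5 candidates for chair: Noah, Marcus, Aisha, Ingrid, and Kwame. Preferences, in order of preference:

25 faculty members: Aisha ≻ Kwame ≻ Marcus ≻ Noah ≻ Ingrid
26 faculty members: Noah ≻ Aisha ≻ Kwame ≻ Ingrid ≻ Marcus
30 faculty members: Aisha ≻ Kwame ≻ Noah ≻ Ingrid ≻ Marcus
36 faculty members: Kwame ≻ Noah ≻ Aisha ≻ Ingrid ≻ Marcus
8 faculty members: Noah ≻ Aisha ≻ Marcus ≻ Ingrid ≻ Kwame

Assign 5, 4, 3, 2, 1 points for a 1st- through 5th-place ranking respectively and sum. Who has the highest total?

Aisha

Noah: 25·2 + 26·5 + 30·3 + 36·4 + 8·5 = 454
Marcus: 25·3 + 26·1 + 30·1 + 36·1 + 8·3 = 191
Aisha: 25·5 + 26·4 + 30·5 + 36·3 + 8·4 = 519
Ingrid: 25·1 + 26·2 + 30·2 + 36·2 + 8·2 = 225
Kwame: 25·4 + 26·3 + 30·4 + 36·5 + 8·1 = 486
Aisha has the highest Borda score (519).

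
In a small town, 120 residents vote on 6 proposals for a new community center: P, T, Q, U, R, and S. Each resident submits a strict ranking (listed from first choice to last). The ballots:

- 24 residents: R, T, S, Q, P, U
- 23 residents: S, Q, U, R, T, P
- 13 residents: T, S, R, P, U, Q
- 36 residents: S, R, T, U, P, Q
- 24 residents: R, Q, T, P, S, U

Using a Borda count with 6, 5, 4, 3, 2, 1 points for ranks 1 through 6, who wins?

P: 24·2 + 23·1 + 13·3 + 36·2 + 24·3 = 254
T: 24·5 + 23·2 + 13·6 + 36·4 + 24·4 = 484
Q: 24·3 + 23·5 + 13·1 + 36·1 + 24·5 = 356
U: 24·1 + 23·4 + 13·2 + 36·3 + 24·1 = 274
R: 24·6 + 23·3 + 13·4 + 36·5 + 24·6 = 589
S: 24·4 + 23·6 + 13·5 + 36·6 + 24·2 = 563
R has the highest Borda score (589).

R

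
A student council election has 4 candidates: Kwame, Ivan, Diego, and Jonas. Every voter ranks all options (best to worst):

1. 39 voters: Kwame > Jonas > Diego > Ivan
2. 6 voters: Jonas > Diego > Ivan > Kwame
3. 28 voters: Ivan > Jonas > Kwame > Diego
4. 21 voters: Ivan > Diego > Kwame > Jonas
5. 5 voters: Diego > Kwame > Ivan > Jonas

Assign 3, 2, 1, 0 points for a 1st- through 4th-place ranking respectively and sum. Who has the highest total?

Kwame: 39·3 + 6·0 + 28·1 + 21·1 + 5·2 = 176
Ivan: 39·0 + 6·1 + 28·3 + 21·3 + 5·1 = 158
Diego: 39·1 + 6·2 + 28·0 + 21·2 + 5·3 = 108
Jonas: 39·2 + 6·3 + 28·2 + 21·0 + 5·0 = 152
Kwame has the highest Borda score (176).

Kwame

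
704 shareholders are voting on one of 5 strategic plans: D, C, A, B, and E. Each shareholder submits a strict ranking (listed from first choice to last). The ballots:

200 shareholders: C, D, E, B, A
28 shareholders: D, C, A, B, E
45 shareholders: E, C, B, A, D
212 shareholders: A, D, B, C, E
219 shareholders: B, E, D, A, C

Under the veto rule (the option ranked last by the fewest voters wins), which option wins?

Last-place votes: D 45, C 219, A 200, B 0, E 240.
B is ranked last by the fewest voters, so B wins.

B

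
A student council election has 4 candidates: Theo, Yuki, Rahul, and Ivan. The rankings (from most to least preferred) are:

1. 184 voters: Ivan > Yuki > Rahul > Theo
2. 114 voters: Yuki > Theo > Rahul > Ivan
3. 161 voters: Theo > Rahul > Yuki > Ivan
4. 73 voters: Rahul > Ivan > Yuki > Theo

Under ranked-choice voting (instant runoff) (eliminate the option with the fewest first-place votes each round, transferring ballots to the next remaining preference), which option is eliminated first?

Round 1: Theo 161, Yuki 114, Rahul 73, Ivan 184. Eliminate Rahul.

Rahul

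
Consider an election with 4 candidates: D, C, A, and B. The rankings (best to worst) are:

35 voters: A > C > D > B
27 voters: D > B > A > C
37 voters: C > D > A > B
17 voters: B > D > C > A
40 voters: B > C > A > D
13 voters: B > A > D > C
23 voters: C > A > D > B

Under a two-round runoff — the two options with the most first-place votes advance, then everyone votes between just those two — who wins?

B

Round 1 first-place votes: D 27, C 60, A 35, B 70.
B and C advance.
Runoff: B is preferred to C by 97 voters; C by 95.
B wins the runoff.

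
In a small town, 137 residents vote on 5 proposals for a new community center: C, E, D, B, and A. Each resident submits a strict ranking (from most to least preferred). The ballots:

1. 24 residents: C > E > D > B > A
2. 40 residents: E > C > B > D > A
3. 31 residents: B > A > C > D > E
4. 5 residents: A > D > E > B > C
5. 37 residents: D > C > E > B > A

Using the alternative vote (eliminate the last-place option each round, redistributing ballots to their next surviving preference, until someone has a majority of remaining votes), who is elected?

D

Round 1: C 24, E 40, D 37, B 31, A 5. Eliminate A.
Round 2: C 24, E 40, D 42, B 31. Eliminate C.
Round 3: E 64, D 42, B 31. Eliminate B.
Round 4: E 64, D 73. D has a majority.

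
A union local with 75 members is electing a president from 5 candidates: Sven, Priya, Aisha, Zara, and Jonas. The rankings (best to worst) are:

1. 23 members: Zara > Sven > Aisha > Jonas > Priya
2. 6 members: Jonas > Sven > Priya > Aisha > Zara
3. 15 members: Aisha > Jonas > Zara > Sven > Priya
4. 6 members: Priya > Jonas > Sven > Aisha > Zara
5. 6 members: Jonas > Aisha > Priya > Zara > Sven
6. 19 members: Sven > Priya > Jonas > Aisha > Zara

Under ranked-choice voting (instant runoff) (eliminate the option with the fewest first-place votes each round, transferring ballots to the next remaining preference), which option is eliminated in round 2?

Aisha

Round 1: Sven 19, Priya 6, Aisha 15, Zara 23, Jonas 12. Eliminate Priya.
Round 2: Sven 19, Aisha 15, Zara 23, Jonas 18. Eliminate Aisha.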